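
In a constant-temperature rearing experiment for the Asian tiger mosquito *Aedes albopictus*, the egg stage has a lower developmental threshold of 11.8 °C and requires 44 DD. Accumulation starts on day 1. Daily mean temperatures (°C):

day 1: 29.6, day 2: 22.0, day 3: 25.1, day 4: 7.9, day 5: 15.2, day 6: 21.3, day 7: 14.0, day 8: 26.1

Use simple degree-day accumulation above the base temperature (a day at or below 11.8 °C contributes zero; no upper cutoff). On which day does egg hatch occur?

day 5

Daily DD above 11.8 °C: 17.8, 10.2, 13.3, 0.0, 3.4, 9.5, 2.2, 14.3.
Cumulative: 17.8, 28.0, 41.3, 41.3, 44.7, 54.2, 56.4, 70.7.
The total first reaches 44 DD on day 5.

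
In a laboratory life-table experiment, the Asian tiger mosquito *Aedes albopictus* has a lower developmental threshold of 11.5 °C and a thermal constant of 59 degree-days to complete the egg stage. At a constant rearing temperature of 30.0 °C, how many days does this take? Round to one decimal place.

3.2 days

Daily accumulation = 30.0 − 11.5 = 18.5 DD/day.
Duration = 59 / 18.5 = 3.189 ≈ 3.2 days.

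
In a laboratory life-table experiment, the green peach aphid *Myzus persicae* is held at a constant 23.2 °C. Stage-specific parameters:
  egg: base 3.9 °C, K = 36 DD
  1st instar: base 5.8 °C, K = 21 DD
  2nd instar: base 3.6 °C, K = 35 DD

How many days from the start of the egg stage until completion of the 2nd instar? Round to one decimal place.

4.9 days

egg: 36 / (23.2 − 3.9) = 36 / 19.3 = 1.865 d.
1st instar: 21 / (23.2 − 5.8) = 21 / 17.4 = 1.207 d.
2nd instar: 35 / (23.2 − 3.6) = 35 / 19.6 = 1.786 d.
Sum = 4.858 ≈ 4.9 days.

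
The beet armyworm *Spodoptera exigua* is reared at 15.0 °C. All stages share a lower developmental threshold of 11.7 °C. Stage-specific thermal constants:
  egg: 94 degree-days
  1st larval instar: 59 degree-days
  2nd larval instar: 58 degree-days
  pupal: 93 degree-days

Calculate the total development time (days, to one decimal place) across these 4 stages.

92.1 days

Daily accumulation at 15.0 °C = 15.0 − 11.7 = 3.3 DD/day.
Total K = 94 + 59 + 58 + 93 = 304 DD.
Total duration = 304 / 3.3 = 92.121 ≈ 92.1 days.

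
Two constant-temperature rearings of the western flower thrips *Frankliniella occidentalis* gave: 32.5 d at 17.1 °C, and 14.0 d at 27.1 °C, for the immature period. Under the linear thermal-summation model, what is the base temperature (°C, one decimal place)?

Linear rate model ⇒ the product D·(T − T_b) is constant across temperatures.
32.5·(17.1 − T_b) = 14.0·(27.1 − T_b)
T_b = (32.5·17.1 − 14.0·27.1) / (32.5 − 14.0) = 176.35 / 18.5 = 9.532 °C ≈ 9.5 °C.

9.5 °C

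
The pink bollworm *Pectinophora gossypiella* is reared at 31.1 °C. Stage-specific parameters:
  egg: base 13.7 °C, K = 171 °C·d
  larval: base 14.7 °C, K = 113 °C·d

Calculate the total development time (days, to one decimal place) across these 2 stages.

egg: 171 / (31.1 − 13.7) = 171 / 17.4 = 9.828 d.
larval: 113 / (31.1 − 14.7) = 113 / 16.4 = 6.890 d.
Sum = 16.718 ≈ 16.7 days.

16.7 days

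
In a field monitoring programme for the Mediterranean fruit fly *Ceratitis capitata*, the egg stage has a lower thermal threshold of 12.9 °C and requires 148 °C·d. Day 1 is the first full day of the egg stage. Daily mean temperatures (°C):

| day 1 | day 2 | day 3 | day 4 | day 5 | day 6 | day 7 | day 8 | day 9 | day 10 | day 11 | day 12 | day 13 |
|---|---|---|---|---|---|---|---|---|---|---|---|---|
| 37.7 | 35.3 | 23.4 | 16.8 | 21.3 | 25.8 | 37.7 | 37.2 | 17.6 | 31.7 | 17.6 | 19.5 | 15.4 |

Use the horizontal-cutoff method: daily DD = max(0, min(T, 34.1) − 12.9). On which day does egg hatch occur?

day 11

Daily DD above 12.9 °C (capped at 21.2): 21.2, 21.2, 10.5, 3.9, 8.4, 12.9, 21.2, 21.2, 4.7, 18.8, 4.7, 6.6, 2.5.
Cumulative: 21.2, 42.4, 52.9, 56.8, 65.2, 78.1, 99.3, 120.5, 125.2, 144.0, 148.7, 155.3, 157.8.
The total first reaches 148 DD on day 11.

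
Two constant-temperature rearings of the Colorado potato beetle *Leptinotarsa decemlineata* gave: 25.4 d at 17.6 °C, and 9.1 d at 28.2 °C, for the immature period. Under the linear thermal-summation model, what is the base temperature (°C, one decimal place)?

Equal thermal constants: D₁(T₁ − T_b) = D₂(T₂ − T_b).
25.4·(17.6 − T_b) = 9.1·(28.2 − T_b)
T_b = (25.4·17.6 − 9.1·28.2) / (25.4 − 9.1) = 190.42 / 16.3 = 11.682 °C ≈ 11.7 °C.

11.7 °C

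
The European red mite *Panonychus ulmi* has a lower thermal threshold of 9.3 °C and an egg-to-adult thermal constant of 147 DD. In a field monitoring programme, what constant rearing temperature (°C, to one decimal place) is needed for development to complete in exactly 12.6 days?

21.0 °C

Required daily accumulation = 147 / 12.6 = 11.667 DD/day.
T = T_base + 11.667 = 9.3 + 11.667 = 20.967 ≈ 21.0 °C.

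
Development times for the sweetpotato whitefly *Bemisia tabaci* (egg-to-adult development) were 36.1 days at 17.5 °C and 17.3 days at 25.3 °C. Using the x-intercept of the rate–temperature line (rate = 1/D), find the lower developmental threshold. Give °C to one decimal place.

Linear rate model ⇒ the product D·(T − T_b) is constant across temperatures.
36.1·(17.5 − T_b) = 17.3·(25.3 − T_b)
T_b = (36.1·17.5 − 17.3·25.3) / (36.1 − 17.3) = 194.06 / 18.8 = 10.322 °C ≈ 10.3 °C.

10.3 °C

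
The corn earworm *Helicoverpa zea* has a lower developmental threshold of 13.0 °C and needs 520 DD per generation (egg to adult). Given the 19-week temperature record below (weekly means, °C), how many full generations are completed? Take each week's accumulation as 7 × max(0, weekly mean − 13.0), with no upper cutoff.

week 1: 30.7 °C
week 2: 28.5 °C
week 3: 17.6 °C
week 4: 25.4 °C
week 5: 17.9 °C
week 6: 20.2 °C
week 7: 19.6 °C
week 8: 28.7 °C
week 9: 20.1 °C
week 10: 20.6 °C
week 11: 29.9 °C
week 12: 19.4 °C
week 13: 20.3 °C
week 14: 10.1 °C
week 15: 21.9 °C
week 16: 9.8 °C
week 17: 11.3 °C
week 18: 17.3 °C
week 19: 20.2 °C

Weekly DD (7 × max(0, T̄ − 13.0)): 123.9, 108.5, 32.2, 86.8, 34.3, 50.4, 46.2, 109.9, 49.7, 53.2, 118.3, 44.8, 51.1, 0.0, 62.3, 0.0, 0.0, 30.1, 50.4.
Season total = 1052.1 DD.
Complete generations = ⌊1052.1 / 520⌋ = 2.

2 generations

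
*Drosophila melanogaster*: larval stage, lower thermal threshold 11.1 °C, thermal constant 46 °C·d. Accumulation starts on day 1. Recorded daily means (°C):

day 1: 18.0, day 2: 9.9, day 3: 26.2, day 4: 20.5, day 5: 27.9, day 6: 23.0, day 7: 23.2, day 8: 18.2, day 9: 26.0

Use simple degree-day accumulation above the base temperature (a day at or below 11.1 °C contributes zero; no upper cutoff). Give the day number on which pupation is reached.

day 5

Daily DD above 11.1 °C: 6.9, 0.0, 15.1, 9.4, 16.8, 11.9, 12.1, 7.1, 14.9.
Cumulative: 6.9, 6.9, 22.0, 31.4, 48.2, 60.1, 72.2, 79.3, 94.2.
The total first reaches 46 DD on day 5.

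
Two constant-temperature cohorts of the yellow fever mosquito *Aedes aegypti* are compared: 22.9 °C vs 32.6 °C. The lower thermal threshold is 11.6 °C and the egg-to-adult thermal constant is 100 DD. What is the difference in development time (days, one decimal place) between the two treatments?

At 22.9 °C: 100 / (22.9 − 11.6) = 100 / 11.3 = 8.850 d.
At 32.6 °C: 100 / (32.6 − 11.6) = 100 / 21.0 = 4.762 d.
Difference = |8.850 − 4.762| = 4.088 ≈ 4.1 days.

4.1 days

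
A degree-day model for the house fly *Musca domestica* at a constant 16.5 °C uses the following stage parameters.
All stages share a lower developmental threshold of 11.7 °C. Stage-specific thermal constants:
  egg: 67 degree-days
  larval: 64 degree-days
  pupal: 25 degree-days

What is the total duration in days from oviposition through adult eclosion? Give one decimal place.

32.5 days

Daily accumulation at 16.5 °C = 16.5 − 11.7 = 4.8 DD/day.
Total K = 67 + 64 + 25 = 156 DD.
Total duration = 156 / 4.8 = 32.500 ≈ 32.5 days.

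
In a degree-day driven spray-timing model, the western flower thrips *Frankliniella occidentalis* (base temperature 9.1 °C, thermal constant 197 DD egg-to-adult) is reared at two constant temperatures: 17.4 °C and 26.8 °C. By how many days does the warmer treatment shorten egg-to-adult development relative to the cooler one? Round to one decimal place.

At 17.4 °C: 197 / (17.4 − 9.1) = 197 / 8.3 = 23.735 d.
At 26.8 °C: 197 / (26.8 − 9.1) = 197 / 17.7 = 11.130 d.
Difference = |23.735 − 11.130| = 12.605 ≈ 12.6 days.

12.6 days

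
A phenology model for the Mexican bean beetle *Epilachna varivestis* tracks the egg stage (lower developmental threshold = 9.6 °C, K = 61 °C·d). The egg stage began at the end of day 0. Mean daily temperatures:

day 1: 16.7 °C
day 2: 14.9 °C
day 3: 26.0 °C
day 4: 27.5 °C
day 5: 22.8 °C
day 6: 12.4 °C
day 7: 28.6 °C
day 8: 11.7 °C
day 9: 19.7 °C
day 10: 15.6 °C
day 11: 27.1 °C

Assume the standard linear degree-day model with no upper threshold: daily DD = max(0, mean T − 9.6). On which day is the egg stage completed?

day 6

Daily DD above 9.6 °C: 7.1, 5.3, 16.4, 17.9, 13.2, 2.8, 19.0, 2.1, 10.1, 6.0, 17.5.
Cumulative: 7.1, 12.4, 28.8, 46.7, 59.9, 62.7, 81.7, 83.8, 93.9, 99.9, 117.4.
The total first reaches 61 DD on day 6.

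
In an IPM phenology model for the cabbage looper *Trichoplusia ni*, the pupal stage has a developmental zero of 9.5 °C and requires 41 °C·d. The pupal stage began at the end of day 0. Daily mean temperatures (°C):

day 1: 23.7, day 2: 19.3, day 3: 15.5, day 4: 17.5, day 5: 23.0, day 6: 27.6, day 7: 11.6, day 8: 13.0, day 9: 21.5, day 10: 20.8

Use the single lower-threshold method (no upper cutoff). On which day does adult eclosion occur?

Daily DD above 9.5 °C: 14.2, 9.8, 6.0, 8.0, 13.5, 18.1, 2.1, 3.5, 12.0, 11.3.
Cumulative: 14.2, 24.0, 30.0, 38.0, 51.5, 69.6, 71.7, 75.2, 87.2, 98.5.
The total first reaches 41 DD on day 5.

day 5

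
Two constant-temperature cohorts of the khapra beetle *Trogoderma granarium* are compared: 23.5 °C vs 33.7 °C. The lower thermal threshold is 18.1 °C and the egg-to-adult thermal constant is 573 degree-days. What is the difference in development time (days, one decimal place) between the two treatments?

69.4 days

At 23.5 °C: 573 / (23.5 − 18.1) = 573 / 5.4 = 106.111 d.
At 33.7 °C: 573 / (33.7 − 18.1) = 573 / 15.6 = 36.731 d.
Difference = |106.111 − 36.731| = 69.380 ≈ 69.4 days.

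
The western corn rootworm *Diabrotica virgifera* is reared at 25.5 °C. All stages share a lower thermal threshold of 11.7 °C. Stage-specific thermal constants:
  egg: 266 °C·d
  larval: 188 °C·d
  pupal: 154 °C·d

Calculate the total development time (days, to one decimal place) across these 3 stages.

44.1 days

Daily accumulation at 25.5 °C = 25.5 − 11.7 = 13.8 DD/day.
Total K = 266 + 188 + 154 = 608 DD.
Total duration = 608 / 13.8 = 44.058 ≈ 44.1 days.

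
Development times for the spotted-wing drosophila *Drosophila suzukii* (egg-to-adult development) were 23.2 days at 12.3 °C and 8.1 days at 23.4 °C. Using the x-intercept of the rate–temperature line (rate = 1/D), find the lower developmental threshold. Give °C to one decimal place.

Under the model K = D·(T − T_b), so D₁·(T₁ − T_b) = D₂·(T₂ − T_b).
23.2·(12.3 − T_b) = 8.1·(23.4 − T_b)
T_b = (23.2·12.3 − 8.1·23.4) / (23.2 − 8.1) = 95.82 / 15.1 = 6.346 °C ≈ 6.3 °C.

6.3 °C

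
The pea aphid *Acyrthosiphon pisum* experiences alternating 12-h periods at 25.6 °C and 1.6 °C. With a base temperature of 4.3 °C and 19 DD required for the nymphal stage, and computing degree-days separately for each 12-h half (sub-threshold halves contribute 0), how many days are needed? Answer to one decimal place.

Day half: max(0, 25.6 − 4.3) × 0.5 = 21.3 × 0.5 = 10.65 DD.
Night half: max(0, 1.6 − 4.3) × 0.5 = 0.0 × 0.5 = 0.00 DD.
Per 24 h: 10.65 DD/day.
Duration = 19 / 10.65 = 1.784 ≈ 1.8 days.

1.8 days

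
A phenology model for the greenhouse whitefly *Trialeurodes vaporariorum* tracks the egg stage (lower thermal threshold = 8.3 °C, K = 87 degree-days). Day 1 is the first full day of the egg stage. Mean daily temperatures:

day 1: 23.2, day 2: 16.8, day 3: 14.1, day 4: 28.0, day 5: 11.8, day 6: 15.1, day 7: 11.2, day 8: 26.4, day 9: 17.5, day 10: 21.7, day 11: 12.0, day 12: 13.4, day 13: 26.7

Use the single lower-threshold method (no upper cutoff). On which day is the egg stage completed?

day 9

Daily DD above 8.3 °C: 14.9, 8.5, 5.8, 19.7, 3.5, 6.8, 2.9, 18.1, 9.2, 13.4, 3.7, 5.1, 18.4.
Cumulative: 14.9, 23.4, 29.2, 48.9, 52.4, 59.2, 62.1, 80.2, 89.4, 102.8, 106.5, 111.6, 130.0.
The total first reaches 87 DD on day 9.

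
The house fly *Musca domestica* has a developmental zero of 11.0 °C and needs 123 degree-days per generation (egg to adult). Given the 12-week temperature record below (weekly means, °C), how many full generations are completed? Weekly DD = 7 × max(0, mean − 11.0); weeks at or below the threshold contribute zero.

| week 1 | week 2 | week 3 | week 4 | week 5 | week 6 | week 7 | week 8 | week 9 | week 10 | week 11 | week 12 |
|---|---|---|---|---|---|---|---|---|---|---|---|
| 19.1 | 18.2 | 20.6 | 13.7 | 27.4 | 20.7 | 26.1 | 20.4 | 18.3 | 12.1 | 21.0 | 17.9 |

Weekly DD (7 × max(0, T̄ − 11.0)): 56.7, 50.4, 67.2, 18.9, 114.8, 67.9, 105.7, 65.8, 51.1, 7.7, 70.0, 48.3.
Season total = 724.5 DD.
Complete generations = ⌊724.5 / 123⌋ = 5.

5 generations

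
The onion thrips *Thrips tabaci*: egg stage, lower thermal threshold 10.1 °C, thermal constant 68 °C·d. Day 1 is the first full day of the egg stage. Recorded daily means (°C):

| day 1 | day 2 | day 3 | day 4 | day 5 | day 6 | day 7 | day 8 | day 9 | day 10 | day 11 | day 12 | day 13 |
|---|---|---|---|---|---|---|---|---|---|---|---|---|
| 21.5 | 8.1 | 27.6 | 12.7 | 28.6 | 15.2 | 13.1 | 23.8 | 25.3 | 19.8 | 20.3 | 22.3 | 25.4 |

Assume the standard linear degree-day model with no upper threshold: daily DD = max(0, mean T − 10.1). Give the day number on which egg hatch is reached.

day 8

Daily DD above 10.1 °C: 11.4, 0.0, 17.5, 2.6, 18.5, 5.1, 3.0, 13.7, 15.2, 9.7, 10.2, 12.2, 15.3.
Cumulative: 11.4, 11.4, 28.9, 31.5, 50.0, 55.1, 58.1, 71.8, 87.0, 96.7, 106.9, 119.1, 134.4.
The total first reaches 68 DD on day 8.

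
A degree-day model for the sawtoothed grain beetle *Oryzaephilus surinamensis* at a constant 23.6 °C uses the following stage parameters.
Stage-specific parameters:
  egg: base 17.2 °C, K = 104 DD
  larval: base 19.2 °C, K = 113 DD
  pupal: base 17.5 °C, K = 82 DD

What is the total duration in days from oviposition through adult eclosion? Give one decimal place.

egg: 104 / (23.6 − 17.2) = 104 / 6.4 = 16.250 d.
larval: 113 / (23.6 − 19.2) = 113 / 4.4 = 25.682 d.
pupal: 82 / (23.6 − 17.5) = 82 / 6.1 = 13.443 d.
Sum = 55.374 ≈ 55.4 days.

55.4 days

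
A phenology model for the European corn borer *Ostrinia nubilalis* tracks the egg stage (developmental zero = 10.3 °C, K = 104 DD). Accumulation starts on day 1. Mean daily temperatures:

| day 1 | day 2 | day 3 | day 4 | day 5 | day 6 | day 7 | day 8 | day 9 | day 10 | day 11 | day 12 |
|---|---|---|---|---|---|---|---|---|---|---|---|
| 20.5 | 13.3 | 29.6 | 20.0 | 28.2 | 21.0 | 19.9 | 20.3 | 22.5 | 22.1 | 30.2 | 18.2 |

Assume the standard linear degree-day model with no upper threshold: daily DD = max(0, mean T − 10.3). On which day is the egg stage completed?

Daily DD above 10.3 °C: 10.2, 3.0, 19.3, 9.7, 17.9, 10.7, 9.6, 10.0, 12.2, 11.8, 19.9, 7.9.
Cumulative: 10.2, 13.2, 32.5, 42.2, 60.1, 70.8, 80.4, 90.4, 102.6, 114.4, 134.3, 142.2.
The total first reaches 104 DD on day 10.

day 10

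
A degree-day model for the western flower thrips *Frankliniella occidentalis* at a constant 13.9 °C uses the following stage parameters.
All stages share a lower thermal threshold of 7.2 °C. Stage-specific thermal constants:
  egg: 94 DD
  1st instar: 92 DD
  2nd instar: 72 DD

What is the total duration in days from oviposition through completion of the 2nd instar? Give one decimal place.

38.5 days

Daily accumulation at 13.9 °C = 13.9 − 7.2 = 6.7 DD/day.
Total K = 94 + 92 + 72 = 258 DD.
Total duration = 258 / 6.7 = 38.507 ≈ 38.5 days.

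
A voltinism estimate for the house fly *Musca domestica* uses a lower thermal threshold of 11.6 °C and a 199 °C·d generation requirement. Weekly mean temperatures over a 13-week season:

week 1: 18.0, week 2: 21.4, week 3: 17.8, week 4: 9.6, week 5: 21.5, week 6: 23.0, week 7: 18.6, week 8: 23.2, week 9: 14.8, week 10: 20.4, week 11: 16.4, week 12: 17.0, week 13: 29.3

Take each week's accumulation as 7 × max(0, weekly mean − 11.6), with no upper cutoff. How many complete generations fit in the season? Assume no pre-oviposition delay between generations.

3 generations

Weekly DD (7 × max(0, T̄ − 11.6)): 44.8, 68.6, 43.4, 0.0, 69.3, 79.8, 49.0, 81.2, 22.4, 61.6, 33.6, 37.8, 123.9.
Season total = 715.4 DD.
Complete generations = ⌊715.4 / 199⌋ = 3.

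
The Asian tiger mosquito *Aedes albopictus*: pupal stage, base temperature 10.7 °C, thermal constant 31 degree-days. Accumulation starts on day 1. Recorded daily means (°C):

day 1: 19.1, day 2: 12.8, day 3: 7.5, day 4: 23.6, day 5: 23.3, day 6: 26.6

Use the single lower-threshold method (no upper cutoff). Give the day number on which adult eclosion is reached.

day 5

Daily DD above 10.7 °C: 8.4, 2.1, 0.0, 12.9, 12.6, 15.9.
Cumulative: 8.4, 10.5, 10.5, 23.4, 36.0, 51.9.
The total first reaches 31 DD on day 5.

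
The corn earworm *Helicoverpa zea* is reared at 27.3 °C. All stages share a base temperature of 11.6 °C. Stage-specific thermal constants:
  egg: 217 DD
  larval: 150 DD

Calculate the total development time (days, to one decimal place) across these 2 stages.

Daily accumulation at 27.3 °C = 27.3 − 11.6 = 15.7 DD/day.
Total K = 217 + 150 = 367 DD.
Total duration = 367 / 15.7 = 23.376 ≈ 23.4 days.

23.4 days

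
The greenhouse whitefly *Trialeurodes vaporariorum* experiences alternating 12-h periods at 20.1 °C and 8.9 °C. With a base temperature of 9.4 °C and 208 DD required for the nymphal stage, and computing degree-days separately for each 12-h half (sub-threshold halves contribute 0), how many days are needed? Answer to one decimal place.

38.9 days

Day half: max(0, 20.1 − 9.4) × 0.5 = 10.7 × 0.5 = 5.35 DD.
Night half: max(0, 8.9 − 9.4) × 0.5 = 0.0 × 0.5 = 0.00 DD.
Per 24 h: 5.35 DD/day.
Duration = 208 / 5.35 = 38.879 ≈ 38.9 days.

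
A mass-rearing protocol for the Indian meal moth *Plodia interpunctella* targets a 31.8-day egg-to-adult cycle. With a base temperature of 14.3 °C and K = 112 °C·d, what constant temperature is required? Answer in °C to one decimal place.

Required daily accumulation = 112 / 31.8 = 3.522 DD/day.
T = T_base + 3.522 = 14.3 + 3.522 = 17.822 ≈ 17.8 °C.

17.8 °C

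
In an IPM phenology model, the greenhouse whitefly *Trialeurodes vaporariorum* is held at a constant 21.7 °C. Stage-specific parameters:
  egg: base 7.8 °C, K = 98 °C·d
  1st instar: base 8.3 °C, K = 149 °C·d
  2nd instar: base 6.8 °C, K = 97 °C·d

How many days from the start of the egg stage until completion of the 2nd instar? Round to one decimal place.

24.7 days

egg: 98 / (21.7 − 7.8) = 98 / 13.9 = 7.050 d.
1st instar: 149 / (21.7 − 8.3) = 149 / 13.4 = 11.119 d.
2nd instar: 97 / (21.7 − 6.8) = 97 / 14.9 = 6.510 d.
Sum = 24.680 ≈ 24.7 days.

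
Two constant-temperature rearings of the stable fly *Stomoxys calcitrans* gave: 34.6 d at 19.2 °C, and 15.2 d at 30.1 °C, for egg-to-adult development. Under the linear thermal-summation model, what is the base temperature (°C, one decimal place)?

Under the model K = D·(T − T_b), so D₁·(T₁ − T_b) = D₂·(T₂ − T_b).
34.6·(19.2 − T_b) = 15.2·(30.1 − T_b)
T_b = (34.6·19.2 − 15.2·30.1) / (34.6 − 15.2) = 206.80 / 19.4 = 10.660 °C ≈ 10.7 °C.

10.7 °C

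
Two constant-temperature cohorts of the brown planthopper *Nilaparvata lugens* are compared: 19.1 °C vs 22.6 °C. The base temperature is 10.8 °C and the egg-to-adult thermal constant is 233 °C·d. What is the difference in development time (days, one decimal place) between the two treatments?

8.3 days

At 19.1 °C: 233 / (19.1 − 10.8) = 233 / 8.3 = 28.072 d.
At 22.6 °C: 233 / (22.6 − 10.8) = 233 / 11.8 = 19.746 d.
Difference = |28.072 − 19.746| = 8.327 ≈ 8.3 days.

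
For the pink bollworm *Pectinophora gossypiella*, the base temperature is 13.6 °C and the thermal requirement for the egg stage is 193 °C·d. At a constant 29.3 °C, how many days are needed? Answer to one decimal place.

Daily accumulation = 29.3 − 13.6 = 15.7 DD/day.
Duration = 193 / 15.7 = 12.293 ≈ 12.3 days.

12.3 days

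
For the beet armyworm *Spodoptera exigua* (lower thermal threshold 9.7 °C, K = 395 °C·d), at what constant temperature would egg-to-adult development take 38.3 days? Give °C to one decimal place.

Required daily accumulation = 395 / 38.3 = 10.313 DD/day.
T = T_base + 10.313 = 9.7 + 10.313 = 20.013 ≈ 20.0 °C.

20.0 °C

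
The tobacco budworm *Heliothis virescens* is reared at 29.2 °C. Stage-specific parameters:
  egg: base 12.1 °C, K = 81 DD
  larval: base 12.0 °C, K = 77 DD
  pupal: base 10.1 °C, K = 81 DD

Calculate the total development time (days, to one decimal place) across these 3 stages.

egg: 81 / (29.2 − 12.1) = 81 / 17.1 = 4.737 d.
larval: 77 / (29.2 − 12.0) = 77 / 17.2 = 4.477 d.
pupal: 81 / (29.2 − 10.1) = 81 / 19.1 = 4.241 d.
Sum = 13.454 ≈ 13.5 days.

13.5 days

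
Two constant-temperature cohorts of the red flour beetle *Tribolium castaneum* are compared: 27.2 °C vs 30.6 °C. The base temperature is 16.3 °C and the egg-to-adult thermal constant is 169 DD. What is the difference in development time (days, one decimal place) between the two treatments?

At 27.2 °C: 169 / (27.2 − 16.3) = 169 / 10.9 = 15.505 d.
At 30.6 °C: 169 / (30.6 − 16.3) = 169 / 14.3 = 11.818 d.
Difference = |15.505 − 11.818| = 3.686 ≈ 3.7 days.

3.7 days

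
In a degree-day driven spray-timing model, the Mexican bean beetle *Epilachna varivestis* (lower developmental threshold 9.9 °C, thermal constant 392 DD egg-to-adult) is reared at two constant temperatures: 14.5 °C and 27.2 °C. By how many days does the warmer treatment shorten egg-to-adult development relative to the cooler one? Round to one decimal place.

62.6 days

At 14.5 °C: 392 / (14.5 − 9.9) = 392 / 4.6 = 85.217 d.
At 27.2 °C: 392 / (27.2 − 9.9) = 392 / 17.3 = 22.659 d.
Difference = |85.217 − 22.659| = 62.558 ≈ 62.6 days.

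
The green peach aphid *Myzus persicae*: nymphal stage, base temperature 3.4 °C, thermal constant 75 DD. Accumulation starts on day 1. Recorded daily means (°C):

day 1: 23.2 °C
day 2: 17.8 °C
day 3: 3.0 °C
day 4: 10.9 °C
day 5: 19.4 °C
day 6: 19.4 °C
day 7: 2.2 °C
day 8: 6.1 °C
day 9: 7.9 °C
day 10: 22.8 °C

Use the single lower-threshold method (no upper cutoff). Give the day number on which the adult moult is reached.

Daily DD above 3.4 °C: 19.8, 14.4, 0.0, 7.5, 16.0, 16.0, 0.0, 2.7, 4.5, 19.4.
Cumulative: 19.8, 34.2, 34.2, 41.7, 57.7, 73.7, 73.7, 76.4, 80.9, 100.3.
The total first reaches 75 DD on day 8.

day 8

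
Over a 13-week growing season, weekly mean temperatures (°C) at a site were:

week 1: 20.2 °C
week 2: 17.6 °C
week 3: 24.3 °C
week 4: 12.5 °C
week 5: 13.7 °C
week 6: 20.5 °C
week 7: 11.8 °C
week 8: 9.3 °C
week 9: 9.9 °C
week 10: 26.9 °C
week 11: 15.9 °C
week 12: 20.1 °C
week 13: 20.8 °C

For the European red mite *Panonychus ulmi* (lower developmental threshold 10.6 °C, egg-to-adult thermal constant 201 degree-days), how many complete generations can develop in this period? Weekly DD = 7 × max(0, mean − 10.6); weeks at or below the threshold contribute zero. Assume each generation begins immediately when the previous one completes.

Weekly DD (7 × max(0, T̄ − 10.6)): 67.2, 49.0, 95.9, 13.3, 21.7, 69.3, 8.4, 0.0, 0.0, 114.1, 37.1, 66.5, 71.4.
Season total = 613.9 DD.
Complete generations = ⌊613.9 / 201⌋ = 3.

3 generations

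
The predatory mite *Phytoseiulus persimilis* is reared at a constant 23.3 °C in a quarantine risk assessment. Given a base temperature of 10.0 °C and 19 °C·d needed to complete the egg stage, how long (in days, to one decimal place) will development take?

Daily accumulation = 23.3 − 10.0 = 13.3 DD/day.
Duration = 19 / 13.3 = 1.429 ≈ 1.4 days.

1.4 days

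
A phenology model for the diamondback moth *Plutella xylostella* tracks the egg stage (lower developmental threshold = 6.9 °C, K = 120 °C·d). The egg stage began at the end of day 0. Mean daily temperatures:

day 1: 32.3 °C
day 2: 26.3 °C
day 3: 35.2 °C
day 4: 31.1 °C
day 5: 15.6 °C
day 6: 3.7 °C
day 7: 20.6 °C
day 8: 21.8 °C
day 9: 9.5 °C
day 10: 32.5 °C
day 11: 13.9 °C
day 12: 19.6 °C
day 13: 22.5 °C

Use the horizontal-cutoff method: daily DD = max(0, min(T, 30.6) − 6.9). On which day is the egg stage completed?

Daily DD above 6.9 °C (capped at 23.7): 23.7, 19.4, 23.7, 23.7, 8.7, 0.0, 13.7, 14.9, 2.6, 23.7, 7.0, 12.7, 15.6.
Cumulative: 23.7, 43.1, 66.8, 90.5, 99.2, 99.2, 112.9, 127.8, 130.4, 154.1, 161.1, 173.8, 189.4.
The total first reaches 120 DD on day 8.

day 8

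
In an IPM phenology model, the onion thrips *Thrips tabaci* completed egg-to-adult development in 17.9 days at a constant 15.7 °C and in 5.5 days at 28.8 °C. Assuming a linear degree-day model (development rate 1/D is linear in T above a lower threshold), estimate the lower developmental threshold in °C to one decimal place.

9.9 °C

Linear rate model ⇒ the product D·(T − T_b) is constant across temperatures.
17.9·(15.7 − T_b) = 5.5·(28.8 − T_b)
T_b = (17.9·15.7 − 5.5·28.8) / (17.9 − 5.5) = 122.63 / 12.4 = 9.890 °C ≈ 9.9 °C.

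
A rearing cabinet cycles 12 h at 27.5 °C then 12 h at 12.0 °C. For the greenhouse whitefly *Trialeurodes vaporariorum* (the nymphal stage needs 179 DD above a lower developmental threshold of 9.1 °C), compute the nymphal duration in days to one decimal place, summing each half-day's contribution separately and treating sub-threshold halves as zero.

Day half: max(0, 27.5 − 9.1) × 0.5 = 18.4 × 0.5 = 9.20 DD.
Night half: max(0, 12.0 − 9.1) × 0.5 = 2.9 × 0.5 = 1.45 DD.
Per 24 h: 10.65 DD/day.
Duration = 179 / 10.65 = 16.808 ≈ 16.8 days.

16.8 days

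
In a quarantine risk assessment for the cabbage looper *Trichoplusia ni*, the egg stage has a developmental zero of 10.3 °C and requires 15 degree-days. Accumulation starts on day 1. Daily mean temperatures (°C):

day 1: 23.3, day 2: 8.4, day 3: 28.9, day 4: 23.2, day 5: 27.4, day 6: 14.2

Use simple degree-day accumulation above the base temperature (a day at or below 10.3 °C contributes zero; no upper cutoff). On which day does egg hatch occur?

Daily DD above 10.3 °C: 13.0, 0.0, 18.6, 12.9, 17.1, 3.9.
Cumulative: 13.0, 13.0, 31.6, 44.5, 61.6, 65.5.
The total first reaches 15 DD on day 3.

day 3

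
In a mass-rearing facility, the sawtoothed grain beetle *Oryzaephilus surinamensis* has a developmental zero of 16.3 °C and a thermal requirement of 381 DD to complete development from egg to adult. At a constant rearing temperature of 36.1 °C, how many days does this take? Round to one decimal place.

19.2 days

Daily accumulation = 36.1 − 16.3 = 19.8 DD/day.
Duration = 381 / 19.8 = 19.242 ≈ 19.2 days.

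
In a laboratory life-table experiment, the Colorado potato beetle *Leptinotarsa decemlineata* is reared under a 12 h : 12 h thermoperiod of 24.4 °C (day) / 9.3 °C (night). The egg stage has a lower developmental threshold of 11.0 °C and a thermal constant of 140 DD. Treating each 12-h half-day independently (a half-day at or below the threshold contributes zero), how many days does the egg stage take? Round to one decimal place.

20.9 days

Day half: max(0, 24.4 − 11.0) × 0.5 = 13.4 × 0.5 = 6.70 DD.
Night half: max(0, 9.3 − 11.0) × 0.5 = 0.0 × 0.5 = 0.00 DD.
Per 24 h: 6.70 DD/day.
Duration = 140 / 6.70 = 20.896 ≈ 20.9 days.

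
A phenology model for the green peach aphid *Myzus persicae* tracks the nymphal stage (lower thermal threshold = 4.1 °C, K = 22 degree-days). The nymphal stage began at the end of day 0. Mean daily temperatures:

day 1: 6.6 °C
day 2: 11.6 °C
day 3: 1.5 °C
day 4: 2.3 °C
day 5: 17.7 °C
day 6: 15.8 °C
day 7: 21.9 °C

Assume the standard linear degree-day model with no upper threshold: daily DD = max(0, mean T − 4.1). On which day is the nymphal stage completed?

Daily DD above 4.1 °C: 2.5, 7.5, 0.0, 0.0, 13.6, 11.7, 17.8.
Cumulative: 2.5, 10.0, 10.0, 10.0, 23.6, 35.3, 53.1.
The total first reaches 22 DD on day 5.

day 5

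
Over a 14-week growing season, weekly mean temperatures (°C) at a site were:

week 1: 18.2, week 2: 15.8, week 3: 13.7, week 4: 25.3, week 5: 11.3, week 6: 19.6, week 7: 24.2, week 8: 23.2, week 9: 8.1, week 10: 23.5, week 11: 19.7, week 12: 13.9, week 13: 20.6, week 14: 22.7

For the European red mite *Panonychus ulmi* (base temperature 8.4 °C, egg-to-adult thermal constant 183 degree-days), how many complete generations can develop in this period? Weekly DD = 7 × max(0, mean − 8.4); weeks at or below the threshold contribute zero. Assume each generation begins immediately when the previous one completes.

Weekly DD (7 × max(0, T̄ − 8.4)): 68.6, 51.8, 37.1, 118.3, 20.3, 78.4, 110.6, 103.6, 0.0, 105.7, 79.1, 38.5, 85.4, 100.1.
Season total = 997.5 DD.
Complete generations = ⌊997.5 / 183⌋ = 5.

5 generations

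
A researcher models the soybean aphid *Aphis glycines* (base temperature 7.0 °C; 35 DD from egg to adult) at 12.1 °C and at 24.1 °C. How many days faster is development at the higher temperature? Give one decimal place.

4.8 days

At 12.1 °C: 35 / (12.1 − 7.0) = 35 / 5.1 = 6.863 d.
At 24.1 °C: 35 / (24.1 − 7.0) = 35 / 17.1 = 2.047 d.
Difference = |6.863 − 2.047| = 4.816 ≈ 4.8 days.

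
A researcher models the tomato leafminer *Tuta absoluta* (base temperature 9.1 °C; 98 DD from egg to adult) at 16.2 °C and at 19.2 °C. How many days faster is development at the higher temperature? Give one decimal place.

4.1 days

At 16.2 °C: 98 / (16.2 − 9.1) = 98 / 7.1 = 13.803 d.
At 19.2 °C: 98 / (19.2 − 9.1) = 98 / 10.1 = 9.703 d.
Difference = |13.803 − 9.703| = 4.100 ≈ 4.1 days.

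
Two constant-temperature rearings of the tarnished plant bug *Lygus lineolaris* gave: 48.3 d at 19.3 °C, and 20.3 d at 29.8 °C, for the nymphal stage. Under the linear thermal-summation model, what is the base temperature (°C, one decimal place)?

11.7 °C

Linear rate model ⇒ the product D·(T − T_b) is constant across temperatures.
48.3·(19.3 − T_b) = 20.3·(29.8 − T_b)
T_b = (48.3·19.3 − 20.3·29.8) / (48.3 − 20.3) = 327.25 / 28.0 = 11.687 °C ≈ 11.7 °C.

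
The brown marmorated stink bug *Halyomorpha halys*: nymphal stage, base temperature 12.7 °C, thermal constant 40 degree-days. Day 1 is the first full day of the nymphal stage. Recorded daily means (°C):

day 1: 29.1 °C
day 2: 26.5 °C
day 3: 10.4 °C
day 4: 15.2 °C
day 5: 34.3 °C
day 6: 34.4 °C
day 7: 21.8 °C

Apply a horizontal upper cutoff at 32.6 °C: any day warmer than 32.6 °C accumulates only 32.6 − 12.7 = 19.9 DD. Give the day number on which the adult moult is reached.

day 5

Daily DD above 12.7 °C (capped at 19.9): 16.4, 13.8, 0.0, 2.5, 19.9, 19.9, 9.1.
Cumulative: 16.4, 30.2, 30.2, 32.7, 52.6, 72.5, 81.6.
The total first reaches 40 DD on day 5.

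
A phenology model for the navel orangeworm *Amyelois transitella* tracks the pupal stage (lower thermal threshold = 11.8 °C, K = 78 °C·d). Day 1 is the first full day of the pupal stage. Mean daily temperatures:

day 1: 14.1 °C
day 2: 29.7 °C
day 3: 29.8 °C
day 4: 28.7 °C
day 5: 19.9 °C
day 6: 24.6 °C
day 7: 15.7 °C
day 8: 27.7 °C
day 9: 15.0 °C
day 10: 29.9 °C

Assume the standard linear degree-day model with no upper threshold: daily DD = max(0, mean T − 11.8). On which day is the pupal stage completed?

Daily DD above 11.8 °C: 2.3, 17.9, 18.0, 16.9, 8.1, 12.8, 3.9, 15.9, 3.2, 18.1.
Cumulative: 2.3, 20.2, 38.2, 55.1, 63.2, 76.0, 79.9, 95.8, 99.0, 117.1.
The total first reaches 78 DD on day 7.

day 7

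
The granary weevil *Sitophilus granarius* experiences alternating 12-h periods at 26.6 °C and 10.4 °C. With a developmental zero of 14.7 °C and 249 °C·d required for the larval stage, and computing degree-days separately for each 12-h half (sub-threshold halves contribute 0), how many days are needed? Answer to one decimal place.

Day half: max(0, 26.6 − 14.7) × 0.5 = 11.9 × 0.5 = 5.95 DD.
Night half: max(0, 10.4 − 14.7) × 0.5 = 0.0 × 0.5 = 0.00 DD.
Per 24 h: 5.95 DD/day.
Duration = 249 / 5.95 = 41.849 ≈ 41.8 days.

41.8 days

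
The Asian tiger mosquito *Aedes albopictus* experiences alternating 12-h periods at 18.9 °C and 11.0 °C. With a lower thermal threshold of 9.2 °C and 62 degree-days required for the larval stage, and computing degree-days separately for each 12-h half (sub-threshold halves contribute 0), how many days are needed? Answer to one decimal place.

10.8 days

Day half: max(0, 18.9 − 9.2) × 0.5 = 9.7 × 0.5 = 4.85 DD.
Night half: max(0, 11.0 − 9.2) × 0.5 = 1.8 × 0.5 = 0.90 DD.
Per 24 h: 5.75 DD/day.
Duration = 62 / 5.75 = 10.783 ≈ 10.8 days.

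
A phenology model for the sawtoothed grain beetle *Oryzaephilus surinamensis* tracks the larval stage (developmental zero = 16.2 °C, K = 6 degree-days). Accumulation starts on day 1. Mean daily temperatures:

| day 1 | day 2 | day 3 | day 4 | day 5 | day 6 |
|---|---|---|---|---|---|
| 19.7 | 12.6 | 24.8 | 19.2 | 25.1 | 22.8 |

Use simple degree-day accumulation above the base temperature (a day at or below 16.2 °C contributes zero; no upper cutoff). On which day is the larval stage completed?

day 3

Daily DD above 16.2 °C: 3.5, 0.0, 8.6, 3.0, 8.9, 6.6.
Cumulative: 3.5, 3.5, 12.1, 15.1, 24.0, 30.6.
The total first reaches 6 DD on day 3.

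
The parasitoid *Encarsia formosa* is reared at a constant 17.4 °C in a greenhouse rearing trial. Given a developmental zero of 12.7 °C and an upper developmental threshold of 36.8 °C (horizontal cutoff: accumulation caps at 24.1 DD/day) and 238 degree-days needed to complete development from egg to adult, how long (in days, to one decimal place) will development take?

50.6 days

Daily accumulation = 17.4 − 12.7 = 4.7 DD/day.
Duration = 238 / 4.7 = 50.638 ≈ 50.6 days.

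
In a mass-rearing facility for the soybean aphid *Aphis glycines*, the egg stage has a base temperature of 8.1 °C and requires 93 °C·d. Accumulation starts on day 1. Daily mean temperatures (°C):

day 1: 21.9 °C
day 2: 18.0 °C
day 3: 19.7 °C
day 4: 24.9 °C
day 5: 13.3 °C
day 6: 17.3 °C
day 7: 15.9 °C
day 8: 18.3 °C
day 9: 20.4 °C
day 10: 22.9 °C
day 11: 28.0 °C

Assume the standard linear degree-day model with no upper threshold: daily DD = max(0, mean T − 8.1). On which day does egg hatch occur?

Daily DD above 8.1 °C: 13.8, 9.9, 11.6, 16.8, 5.2, 9.2, 7.8, 10.2, 12.3, 14.8, 19.9.
Cumulative: 13.8, 23.7, 35.3, 52.1, 57.3, 66.5, 74.3, 84.5, 96.8, 111.6, 131.5.
The total first reaches 93 DD on day 9.

day 9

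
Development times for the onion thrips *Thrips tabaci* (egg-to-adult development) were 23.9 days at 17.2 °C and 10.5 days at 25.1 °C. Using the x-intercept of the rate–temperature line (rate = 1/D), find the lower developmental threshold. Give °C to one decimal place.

Linear rate model ⇒ the product D·(T − T_b) is constant across temperatures.
23.9·(17.2 − T_b) = 10.5·(25.1 − T_b)
T_b = (23.9·17.2 − 10.5·25.1) / (23.9 − 10.5) = 147.53 / 13.4 = 11.010 °C ≈ 11.0 °C.

11.0 °C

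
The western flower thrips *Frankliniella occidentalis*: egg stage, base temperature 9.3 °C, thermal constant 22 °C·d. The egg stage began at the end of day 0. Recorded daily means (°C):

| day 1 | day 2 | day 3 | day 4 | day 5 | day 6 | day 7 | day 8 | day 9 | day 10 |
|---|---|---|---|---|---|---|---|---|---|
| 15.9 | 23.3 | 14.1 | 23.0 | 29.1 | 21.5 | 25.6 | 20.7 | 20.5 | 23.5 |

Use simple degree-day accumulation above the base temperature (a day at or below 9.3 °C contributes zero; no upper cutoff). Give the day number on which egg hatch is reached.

day 3

Daily DD above 9.3 °C: 6.6, 14.0, 4.8, 13.7, 19.8, 12.2, 16.3, 11.4, 11.2, 14.2.
Cumulative: 6.6, 20.6, 25.4, 39.1, 58.9, 71.1, 87.4, 98.8, 110.0, 124.2.
The total first reaches 22 DD on day 3.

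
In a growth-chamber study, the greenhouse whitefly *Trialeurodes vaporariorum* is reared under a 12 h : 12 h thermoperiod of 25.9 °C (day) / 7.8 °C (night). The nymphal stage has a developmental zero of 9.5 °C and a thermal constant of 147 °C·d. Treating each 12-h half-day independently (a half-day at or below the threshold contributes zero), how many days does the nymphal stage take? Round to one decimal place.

17.9 days

Day half: max(0, 25.9 − 9.5) × 0.5 = 16.4 × 0.5 = 8.20 DD.
Night half: max(0, 7.8 − 9.5) × 0.5 = 0.0 × 0.5 = 0.00 DD.
Per 24 h: 8.20 DD/day.
Duration = 147 / 8.20 = 17.927 ≈ 17.9 days.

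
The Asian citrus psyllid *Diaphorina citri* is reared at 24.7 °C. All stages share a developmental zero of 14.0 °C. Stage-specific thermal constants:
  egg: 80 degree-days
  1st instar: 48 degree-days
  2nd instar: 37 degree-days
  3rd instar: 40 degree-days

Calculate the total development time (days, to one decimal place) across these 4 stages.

Daily accumulation at 24.7 °C = 24.7 − 14.0 = 10.7 DD/day.
Total K = 80 + 48 + 37 + 40 = 205 DD.
Total duration = 205 / 10.7 = 19.159 ≈ 19.2 days.

19.2 days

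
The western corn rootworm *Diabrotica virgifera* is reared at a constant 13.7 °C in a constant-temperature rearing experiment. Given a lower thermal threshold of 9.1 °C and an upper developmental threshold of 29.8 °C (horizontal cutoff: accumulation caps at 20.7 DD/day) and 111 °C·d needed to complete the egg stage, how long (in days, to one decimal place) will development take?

Daily accumulation = 13.7 − 9.1 = 4.6 DD/day.
Duration = 111 / 4.6 = 24.130 ≈ 24.1 days.

24.1 days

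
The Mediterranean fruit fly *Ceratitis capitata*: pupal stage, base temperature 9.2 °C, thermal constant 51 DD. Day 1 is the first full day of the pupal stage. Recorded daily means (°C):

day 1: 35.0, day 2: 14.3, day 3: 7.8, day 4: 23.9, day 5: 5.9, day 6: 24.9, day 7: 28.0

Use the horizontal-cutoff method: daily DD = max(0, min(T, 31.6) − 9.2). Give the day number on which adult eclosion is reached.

day 6

Daily DD above 9.2 °C (capped at 22.4): 22.4, 5.1, 0.0, 14.7, 0.0, 15.7, 18.8.
Cumulative: 22.4, 27.5, 27.5, 42.2, 42.2, 57.9, 76.7.
The total first reaches 51 DD on day 6.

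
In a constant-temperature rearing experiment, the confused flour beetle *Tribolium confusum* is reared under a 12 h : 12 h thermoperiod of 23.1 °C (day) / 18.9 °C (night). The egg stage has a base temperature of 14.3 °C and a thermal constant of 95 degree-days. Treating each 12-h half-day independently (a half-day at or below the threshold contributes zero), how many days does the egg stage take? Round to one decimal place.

Day half: max(0, 23.1 − 14.3) × 0.5 = 8.8 × 0.5 = 4.40 DD.
Night half: max(0, 18.9 − 14.3) × 0.5 = 4.6 × 0.5 = 2.30 DD.
Per 24 h: 6.70 DD/day.
Duration = 95 / 6.70 = 14.179 ≈ 14.2 days.

14.2 days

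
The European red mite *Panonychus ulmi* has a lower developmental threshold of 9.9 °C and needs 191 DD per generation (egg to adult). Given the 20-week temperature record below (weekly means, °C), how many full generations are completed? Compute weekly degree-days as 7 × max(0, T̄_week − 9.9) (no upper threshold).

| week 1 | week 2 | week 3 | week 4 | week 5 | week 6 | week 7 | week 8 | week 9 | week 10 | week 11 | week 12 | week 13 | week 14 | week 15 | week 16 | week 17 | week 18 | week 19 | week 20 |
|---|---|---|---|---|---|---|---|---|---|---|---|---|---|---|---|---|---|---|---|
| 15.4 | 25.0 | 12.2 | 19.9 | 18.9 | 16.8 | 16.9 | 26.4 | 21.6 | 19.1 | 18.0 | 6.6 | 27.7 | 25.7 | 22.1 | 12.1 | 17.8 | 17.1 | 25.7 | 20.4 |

6 generations

Weekly DD (7 × max(0, T̄ − 9.9)): 38.5, 105.7, 16.1, 70.0, 63.0, 48.3, 49.0, 115.5, 81.9, 64.4, 56.7, 0.0, 124.6, 110.6, 85.4, 15.4, 55.3, 50.4, 110.6, 73.5.
Season total = 1334.9 DD.
Complete generations = ⌊1334.9 / 191⌋ = 6.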